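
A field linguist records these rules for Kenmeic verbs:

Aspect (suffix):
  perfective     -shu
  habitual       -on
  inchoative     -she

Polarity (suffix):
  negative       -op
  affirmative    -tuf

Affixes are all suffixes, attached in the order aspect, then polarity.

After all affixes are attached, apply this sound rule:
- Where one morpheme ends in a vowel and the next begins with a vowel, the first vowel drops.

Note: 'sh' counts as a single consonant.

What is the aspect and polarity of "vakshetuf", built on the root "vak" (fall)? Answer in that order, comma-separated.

Segment: vak-she-tuf.
aspect: -she → inchoative.
polarity: -tuf → affirmative.

inchoative, affirmative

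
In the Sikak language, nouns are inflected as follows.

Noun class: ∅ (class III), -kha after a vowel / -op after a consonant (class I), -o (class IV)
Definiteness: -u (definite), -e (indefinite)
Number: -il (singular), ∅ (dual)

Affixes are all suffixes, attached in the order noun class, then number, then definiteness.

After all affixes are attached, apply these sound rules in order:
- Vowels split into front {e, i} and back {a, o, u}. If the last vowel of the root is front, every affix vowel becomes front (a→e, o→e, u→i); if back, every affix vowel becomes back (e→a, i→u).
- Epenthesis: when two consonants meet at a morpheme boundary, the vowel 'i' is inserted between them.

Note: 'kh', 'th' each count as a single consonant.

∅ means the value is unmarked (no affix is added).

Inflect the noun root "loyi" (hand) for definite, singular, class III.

loyiili

noun class = class III: zero marking, form stays loyi.
Attach number singular -il → loyiil.
Attach definiteness definite -u → loyiilu.
Apply vowel harmony: loyiilu → loyiili.
Epenthesis: no change.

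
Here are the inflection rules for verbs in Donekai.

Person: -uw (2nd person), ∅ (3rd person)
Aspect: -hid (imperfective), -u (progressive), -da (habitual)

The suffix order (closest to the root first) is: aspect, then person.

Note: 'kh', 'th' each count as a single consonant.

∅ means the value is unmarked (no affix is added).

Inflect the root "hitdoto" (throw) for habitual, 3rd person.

hitdotoda

Attach aspect habitual -da → hitdotoda.
person = 3rd person: zero marking, form stays hitdotoda.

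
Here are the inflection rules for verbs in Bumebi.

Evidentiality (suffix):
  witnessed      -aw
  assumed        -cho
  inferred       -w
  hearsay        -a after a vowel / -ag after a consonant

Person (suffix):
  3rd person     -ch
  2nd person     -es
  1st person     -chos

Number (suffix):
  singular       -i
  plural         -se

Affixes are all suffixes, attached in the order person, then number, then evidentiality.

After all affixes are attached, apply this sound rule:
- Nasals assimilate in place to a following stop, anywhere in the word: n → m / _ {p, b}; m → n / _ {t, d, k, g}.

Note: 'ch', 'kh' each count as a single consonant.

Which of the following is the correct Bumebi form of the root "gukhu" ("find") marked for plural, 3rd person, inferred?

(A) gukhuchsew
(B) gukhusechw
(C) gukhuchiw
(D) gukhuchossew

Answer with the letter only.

Attach person 3rd person -ch → gukhuch.
Attach number plural -se → gukhuchse.
Attach evidentiality inferred -w → gukhuchsew.
Nasal assimilation: no change.
So the correct form is gukhuchsew, option (A).
(D) gukhuchossew is wrong: it uses 1st person instead of 3rd person for person.
(C) gukhuchiw is wrong: it uses singular instead of plural for number.
(B) gukhusechw is wrong: it has the affixes in the wrong order.

A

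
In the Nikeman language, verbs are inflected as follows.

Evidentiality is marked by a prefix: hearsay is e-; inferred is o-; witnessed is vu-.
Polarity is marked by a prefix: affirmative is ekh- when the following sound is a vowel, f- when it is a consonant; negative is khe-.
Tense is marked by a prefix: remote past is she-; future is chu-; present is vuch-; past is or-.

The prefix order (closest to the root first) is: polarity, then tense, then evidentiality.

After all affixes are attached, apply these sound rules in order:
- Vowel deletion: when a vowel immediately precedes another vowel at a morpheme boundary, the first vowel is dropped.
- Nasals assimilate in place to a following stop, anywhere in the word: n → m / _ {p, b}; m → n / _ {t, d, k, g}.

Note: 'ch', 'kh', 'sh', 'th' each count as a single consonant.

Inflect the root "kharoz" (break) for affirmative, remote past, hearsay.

eshefkharoz

Attach polarity affirmative f- (before consonant 'kh') → fkharoz.
Attach tense remote past she- → shefkharoz.
Attach evidentiality hearsay e- → eshefkharoz.
Vowel deletion: no change.
Nasal assimilation: no change.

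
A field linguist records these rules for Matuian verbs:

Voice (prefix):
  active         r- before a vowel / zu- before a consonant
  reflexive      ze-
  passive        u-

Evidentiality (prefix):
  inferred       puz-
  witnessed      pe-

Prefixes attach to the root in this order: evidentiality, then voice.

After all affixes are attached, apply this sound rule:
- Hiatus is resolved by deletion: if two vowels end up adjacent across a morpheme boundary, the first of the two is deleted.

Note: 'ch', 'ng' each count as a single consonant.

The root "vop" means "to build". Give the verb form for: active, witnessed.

Attach evidentiality witnessed pe- → pevop.
Attach voice active zu- (before consonant 'p') → zupevop.
Vowel deletion: no change.

zupevop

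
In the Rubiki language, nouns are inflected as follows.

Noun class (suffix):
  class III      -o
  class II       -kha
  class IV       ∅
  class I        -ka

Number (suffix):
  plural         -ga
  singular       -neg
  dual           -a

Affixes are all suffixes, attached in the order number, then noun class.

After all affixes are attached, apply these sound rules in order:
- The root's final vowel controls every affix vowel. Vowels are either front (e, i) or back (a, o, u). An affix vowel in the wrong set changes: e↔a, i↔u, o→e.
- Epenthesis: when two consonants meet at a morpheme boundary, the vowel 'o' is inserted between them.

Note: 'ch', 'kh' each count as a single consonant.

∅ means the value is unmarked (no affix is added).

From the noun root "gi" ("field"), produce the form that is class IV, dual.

gie

Attach number dual -a → gia.
noun class = class IV: zero marking, form stays gia.
Apply vowel harmony: gia → gie.
Epenthesis: no change.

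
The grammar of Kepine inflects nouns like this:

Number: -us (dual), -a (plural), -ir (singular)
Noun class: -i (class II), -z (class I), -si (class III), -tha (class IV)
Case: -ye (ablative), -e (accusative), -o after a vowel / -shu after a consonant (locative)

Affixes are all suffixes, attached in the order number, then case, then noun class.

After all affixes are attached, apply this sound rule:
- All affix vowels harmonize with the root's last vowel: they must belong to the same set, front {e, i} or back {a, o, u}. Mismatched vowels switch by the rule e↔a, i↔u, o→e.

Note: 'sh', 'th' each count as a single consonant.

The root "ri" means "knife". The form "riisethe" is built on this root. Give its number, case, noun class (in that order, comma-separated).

dual, accusative, class IV

Segment: ri-us-e-tha.
number: -us → dual.
case: -e → accusative.
noun class: -tha → class IV.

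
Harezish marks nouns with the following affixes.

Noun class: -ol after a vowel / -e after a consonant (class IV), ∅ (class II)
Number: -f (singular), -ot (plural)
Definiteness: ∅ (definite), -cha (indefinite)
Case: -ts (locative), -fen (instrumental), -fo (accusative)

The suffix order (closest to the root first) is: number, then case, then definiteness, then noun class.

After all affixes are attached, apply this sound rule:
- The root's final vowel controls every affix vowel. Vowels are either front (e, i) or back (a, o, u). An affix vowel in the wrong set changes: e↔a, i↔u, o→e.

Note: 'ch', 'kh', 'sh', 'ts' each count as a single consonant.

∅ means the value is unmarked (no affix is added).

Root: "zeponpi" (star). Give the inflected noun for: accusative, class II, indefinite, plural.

Attach number plural -ot → zeponpiot.
Attach case accusative -fo → zeponpiotfo.
Attach definiteness indefinite -cha → zeponpiotfocha.
noun class = class II: zero marking, form stays zeponpiotfocha.
Apply vowel harmony: zeponpiotfocha → zeponpietfeche.

zeponpietfeche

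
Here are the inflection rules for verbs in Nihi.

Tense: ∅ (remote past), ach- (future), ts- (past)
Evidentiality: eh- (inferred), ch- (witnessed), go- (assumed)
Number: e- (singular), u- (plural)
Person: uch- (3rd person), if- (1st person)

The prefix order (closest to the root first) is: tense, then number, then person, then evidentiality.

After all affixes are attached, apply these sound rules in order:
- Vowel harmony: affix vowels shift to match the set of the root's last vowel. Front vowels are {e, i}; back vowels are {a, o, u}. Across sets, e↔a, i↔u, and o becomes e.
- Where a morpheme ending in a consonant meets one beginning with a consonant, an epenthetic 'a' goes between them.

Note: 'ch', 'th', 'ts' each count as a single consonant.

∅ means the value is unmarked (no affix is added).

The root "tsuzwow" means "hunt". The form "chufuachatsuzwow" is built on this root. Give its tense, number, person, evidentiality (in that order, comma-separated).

Segment: ch-if-u-ach-tsuzwow.
tense: ach- → future.
number: u- → plural.
person: if- → 1st person.
evidentiality: ch- → witnessed.

future, plural, 1st person, witnessed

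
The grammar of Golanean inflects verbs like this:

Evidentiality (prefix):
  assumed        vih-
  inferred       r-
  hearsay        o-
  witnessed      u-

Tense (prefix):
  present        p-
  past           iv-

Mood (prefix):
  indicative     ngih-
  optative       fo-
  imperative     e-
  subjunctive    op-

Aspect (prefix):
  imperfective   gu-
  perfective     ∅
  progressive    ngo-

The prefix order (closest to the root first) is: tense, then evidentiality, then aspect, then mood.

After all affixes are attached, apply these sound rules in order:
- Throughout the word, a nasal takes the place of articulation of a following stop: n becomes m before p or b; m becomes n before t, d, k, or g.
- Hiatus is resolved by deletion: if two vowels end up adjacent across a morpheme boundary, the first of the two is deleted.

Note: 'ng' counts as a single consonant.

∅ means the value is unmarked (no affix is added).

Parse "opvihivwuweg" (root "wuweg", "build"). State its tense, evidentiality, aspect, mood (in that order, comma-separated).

past, assumed, perfective, subjunctive

Segment: op-vih-iv-wuweg.
tense: iv- → past.
evidentiality: vih- → assumed.
aspect: ∅ → perfective.
mood: op- → subjunctive.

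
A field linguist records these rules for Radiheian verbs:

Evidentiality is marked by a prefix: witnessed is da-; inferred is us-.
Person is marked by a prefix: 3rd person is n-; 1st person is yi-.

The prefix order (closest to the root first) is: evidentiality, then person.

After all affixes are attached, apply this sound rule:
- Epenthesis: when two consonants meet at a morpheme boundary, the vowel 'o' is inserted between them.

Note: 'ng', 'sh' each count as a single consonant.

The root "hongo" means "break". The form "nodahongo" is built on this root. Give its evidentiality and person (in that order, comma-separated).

witnessed, 3rd person

Segment: n-da-hongo.
evidentiality: da- → witnessed.
person: n- → 3rd person.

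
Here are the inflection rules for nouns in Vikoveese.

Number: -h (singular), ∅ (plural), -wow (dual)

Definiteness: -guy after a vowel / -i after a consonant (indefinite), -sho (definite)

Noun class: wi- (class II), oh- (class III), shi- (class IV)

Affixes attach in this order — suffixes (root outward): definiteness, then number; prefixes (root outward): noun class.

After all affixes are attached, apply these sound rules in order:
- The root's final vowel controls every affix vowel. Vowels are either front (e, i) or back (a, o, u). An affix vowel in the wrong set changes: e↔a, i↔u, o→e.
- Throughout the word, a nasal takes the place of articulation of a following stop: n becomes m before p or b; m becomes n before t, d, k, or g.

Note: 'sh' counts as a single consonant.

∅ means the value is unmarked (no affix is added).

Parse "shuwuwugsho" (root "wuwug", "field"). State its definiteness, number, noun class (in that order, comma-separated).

definite, plural, class IV

Segment: shi-wuwug-sho.
definiteness: -sho → definite.
number: ∅ → plural.
noun class: shi- → class IV.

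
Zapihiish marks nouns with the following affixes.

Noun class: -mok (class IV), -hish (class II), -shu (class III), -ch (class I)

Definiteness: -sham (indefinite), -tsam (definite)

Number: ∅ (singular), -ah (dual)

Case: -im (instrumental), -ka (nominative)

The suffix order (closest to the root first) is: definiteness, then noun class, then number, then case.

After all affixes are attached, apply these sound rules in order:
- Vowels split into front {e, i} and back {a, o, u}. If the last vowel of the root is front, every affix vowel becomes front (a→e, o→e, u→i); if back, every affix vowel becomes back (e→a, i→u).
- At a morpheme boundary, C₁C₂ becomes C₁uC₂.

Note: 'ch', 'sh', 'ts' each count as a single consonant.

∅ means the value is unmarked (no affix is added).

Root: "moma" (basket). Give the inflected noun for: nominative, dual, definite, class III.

momatsamushuahuka

Attach definiteness definite -tsam → momatsam.
Attach noun class class III -shu → momatsamshu.
Attach number dual -ah → momatsamshuah.
Attach case nominative -ka → momatsamshuahka.
Vowel harmony: no change.
Apply epenthesis: momatsamshuahka → momatsamushuahuka.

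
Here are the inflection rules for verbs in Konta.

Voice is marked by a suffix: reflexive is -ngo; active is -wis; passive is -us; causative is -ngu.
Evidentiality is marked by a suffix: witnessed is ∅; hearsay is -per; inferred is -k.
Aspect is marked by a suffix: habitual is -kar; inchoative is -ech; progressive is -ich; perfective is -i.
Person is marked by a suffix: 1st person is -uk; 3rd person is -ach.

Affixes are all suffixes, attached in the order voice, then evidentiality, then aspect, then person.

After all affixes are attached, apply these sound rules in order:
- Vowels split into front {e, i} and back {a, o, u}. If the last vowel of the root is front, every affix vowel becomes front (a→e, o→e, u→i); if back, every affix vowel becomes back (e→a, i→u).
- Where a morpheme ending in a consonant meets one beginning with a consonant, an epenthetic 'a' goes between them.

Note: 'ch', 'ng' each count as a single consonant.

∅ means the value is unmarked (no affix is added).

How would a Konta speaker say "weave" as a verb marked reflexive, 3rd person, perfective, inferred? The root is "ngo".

Attach voice reflexive -ngo → ngongo.
Attach evidentiality inferred -k → ngongok.
Attach aspect perfective -i → ngongoki.
Attach person 3rd person -ach → ngongokiach.
Apply vowel harmony: ngongokiach → ngongokuach.
Epenthesis: no change.

ngongokuach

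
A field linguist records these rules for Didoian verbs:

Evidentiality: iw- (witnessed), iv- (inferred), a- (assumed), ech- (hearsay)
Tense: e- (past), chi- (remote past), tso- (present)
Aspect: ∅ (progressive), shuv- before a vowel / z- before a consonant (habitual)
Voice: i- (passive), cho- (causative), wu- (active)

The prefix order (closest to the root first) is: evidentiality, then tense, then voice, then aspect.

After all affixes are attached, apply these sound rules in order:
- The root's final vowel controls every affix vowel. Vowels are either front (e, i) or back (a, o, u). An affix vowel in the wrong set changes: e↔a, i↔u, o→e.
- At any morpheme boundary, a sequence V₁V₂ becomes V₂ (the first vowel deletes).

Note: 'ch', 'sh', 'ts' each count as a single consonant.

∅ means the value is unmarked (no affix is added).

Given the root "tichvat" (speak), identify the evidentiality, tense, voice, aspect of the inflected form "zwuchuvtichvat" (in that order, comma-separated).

inferred, remote past, active, habitual

Segment: z-wu-chi-iv-tichvat.
evidentiality: iv- → inferred.
tense: chi- → remote past.
voice: wu- → active.
aspect: shuv/z- → habitual.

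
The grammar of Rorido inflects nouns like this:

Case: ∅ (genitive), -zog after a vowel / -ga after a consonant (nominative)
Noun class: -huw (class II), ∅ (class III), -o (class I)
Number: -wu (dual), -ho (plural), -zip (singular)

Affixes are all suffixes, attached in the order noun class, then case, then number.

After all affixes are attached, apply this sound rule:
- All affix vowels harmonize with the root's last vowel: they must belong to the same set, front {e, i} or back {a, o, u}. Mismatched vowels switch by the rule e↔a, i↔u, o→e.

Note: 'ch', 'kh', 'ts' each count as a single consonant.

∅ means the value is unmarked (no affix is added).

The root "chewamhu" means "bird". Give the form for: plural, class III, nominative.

chewamhuzogho

noun class = class III: zero marking, form stays chewamhu.
Attach case nominative -zog (after vowel 'u') → chewamhuzog.
Attach number plural -ho → chewamhuzogho.
Vowel harmony: no change.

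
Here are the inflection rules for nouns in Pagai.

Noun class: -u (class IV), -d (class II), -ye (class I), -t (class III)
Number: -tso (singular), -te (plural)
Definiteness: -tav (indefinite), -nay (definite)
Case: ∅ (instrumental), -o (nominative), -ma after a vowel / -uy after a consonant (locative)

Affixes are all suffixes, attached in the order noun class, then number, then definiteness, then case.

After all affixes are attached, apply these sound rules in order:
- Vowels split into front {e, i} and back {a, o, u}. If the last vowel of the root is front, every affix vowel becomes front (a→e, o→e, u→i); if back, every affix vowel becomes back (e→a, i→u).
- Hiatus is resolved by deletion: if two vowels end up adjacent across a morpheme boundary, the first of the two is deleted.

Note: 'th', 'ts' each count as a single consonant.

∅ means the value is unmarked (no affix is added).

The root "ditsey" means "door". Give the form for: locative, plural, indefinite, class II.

Attach noun class class II -d → ditseyd.
Attach number plural -te → ditseydte.
Attach definiteness indefinite -tav → ditseydtetav.
Attach case locative -uy (after consonant 'v') → ditseydtetavuy.
Apply vowel harmony: ditseydtetavuy → ditseydteteviy.
Vowel deletion: no change.

ditseydteteviy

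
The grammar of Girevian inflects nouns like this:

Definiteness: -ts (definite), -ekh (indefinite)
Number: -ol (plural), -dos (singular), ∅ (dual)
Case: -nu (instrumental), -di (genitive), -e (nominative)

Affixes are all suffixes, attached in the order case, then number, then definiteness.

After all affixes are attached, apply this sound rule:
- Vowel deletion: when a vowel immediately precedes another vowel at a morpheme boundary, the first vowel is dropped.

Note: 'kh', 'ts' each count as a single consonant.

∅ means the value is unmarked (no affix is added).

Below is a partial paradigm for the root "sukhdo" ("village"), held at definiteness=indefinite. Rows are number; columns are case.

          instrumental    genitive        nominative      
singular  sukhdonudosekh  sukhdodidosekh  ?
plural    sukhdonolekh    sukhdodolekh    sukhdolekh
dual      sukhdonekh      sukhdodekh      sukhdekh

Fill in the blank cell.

Attach case nominative -e → sukhdoe.
Attach number singular -dos → sukhdoedos.
Attach definiteness indefinite -ekh → sukhdoedosekh.
Apply vowel deletion: sukhdoedosekh → sukhdedosekh.

sukhdedosekh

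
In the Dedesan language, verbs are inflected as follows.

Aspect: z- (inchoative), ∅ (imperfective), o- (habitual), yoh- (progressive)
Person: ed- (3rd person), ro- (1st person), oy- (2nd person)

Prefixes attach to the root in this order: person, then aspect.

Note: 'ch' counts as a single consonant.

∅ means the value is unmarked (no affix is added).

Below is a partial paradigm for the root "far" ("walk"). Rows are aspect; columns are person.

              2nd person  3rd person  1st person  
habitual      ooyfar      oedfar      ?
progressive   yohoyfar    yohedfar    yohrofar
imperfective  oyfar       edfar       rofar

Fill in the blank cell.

orofar

Attach person 1st person ro- → rofar.
Attach aspect habitual o- → orofar.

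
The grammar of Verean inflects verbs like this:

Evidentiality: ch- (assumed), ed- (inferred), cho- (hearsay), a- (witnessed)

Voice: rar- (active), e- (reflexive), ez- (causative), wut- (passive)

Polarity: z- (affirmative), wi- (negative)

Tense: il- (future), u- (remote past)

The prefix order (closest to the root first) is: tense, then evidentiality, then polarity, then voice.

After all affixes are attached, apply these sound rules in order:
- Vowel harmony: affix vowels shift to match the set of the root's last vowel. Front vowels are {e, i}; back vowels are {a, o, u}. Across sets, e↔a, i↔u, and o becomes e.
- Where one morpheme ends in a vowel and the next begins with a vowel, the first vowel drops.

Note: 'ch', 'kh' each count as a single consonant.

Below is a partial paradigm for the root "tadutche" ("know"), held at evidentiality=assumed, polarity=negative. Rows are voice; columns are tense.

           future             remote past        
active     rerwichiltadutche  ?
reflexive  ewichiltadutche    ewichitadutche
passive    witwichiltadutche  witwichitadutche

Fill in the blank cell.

Attach tense remote past u- → utadutche.
Attach evidentiality assumed ch- → chutadutche.
Attach polarity negative wi- → wichutadutche.
Attach voice active rar- → rarwichutadutche.
Apply vowel harmony: rarwichutadutche → rerwichitadutche.
Vowel deletion: no change.

rerwichitadutche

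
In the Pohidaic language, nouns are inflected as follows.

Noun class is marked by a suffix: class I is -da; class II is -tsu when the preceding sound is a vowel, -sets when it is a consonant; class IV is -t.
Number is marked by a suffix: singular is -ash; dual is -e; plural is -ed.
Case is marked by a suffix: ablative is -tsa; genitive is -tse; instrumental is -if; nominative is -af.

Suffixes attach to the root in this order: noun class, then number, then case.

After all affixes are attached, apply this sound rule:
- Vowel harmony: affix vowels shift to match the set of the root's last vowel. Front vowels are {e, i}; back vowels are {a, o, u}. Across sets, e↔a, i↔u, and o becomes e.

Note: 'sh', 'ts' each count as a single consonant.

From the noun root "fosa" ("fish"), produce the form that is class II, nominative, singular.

Attach noun class class II -tsu (after vowel 'a') → fosatsu.
Attach number singular -ash → fosatsuash.
Attach case nominative -af → fosatsuashaf.
Vowel harmony: no change.

fosatsuashaf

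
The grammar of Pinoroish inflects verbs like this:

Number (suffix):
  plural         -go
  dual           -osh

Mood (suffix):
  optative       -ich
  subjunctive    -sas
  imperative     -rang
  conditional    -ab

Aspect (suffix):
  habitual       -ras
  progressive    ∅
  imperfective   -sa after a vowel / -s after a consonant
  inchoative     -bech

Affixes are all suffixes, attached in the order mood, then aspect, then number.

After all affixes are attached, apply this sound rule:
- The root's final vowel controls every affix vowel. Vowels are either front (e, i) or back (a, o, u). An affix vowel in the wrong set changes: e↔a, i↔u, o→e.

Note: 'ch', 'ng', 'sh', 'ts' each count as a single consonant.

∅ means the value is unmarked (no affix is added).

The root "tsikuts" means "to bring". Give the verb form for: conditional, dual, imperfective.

tsikutsabsosh

Attach mood conditional -ab → tsikutsab.
Attach aspect imperfective -s (after consonant 'b') → tsikutsabs.
Attach number dual -osh → tsikutsabsosh.
Vowel harmony: no change.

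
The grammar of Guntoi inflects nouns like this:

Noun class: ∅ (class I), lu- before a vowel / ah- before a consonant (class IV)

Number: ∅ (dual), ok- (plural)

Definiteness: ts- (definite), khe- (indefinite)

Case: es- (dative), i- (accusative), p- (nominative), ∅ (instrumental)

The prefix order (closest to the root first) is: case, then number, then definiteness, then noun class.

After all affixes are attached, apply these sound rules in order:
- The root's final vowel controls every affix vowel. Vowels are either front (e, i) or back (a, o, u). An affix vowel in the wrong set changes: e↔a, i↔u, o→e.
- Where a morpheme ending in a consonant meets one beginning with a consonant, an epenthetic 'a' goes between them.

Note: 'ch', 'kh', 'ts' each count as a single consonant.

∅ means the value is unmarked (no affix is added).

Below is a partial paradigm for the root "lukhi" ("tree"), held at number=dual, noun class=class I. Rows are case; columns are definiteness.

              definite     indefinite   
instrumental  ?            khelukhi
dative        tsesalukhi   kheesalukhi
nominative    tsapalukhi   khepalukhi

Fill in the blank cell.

case = instrumental: zero marking, form stays lukhi.
number = dual: zero marking, form stays lukhi.
Attach definiteness definite ts- → tslukhi.
noun class = class I: zero marking, form stays tslukhi.
Vowel harmony: no change.
Apply epenthesis: tslukhi → tsalukhi.

tsalukhi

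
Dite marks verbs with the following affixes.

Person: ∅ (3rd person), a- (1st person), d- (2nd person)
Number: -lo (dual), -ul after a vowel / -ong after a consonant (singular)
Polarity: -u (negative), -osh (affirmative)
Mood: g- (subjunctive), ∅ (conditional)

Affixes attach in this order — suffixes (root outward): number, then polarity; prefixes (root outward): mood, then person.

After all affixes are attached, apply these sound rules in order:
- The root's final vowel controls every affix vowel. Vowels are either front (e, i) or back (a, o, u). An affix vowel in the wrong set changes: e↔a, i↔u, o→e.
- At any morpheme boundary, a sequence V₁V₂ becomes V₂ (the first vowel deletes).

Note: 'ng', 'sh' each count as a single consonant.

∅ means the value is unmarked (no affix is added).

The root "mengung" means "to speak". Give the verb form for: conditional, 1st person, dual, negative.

mood = conditional: zero marking, form stays mengung.
Attach number dual -lo → mengunglo.
Attach person 1st person a- → amengunglo.
Attach polarity negative -u → amengunglou.
Vowel harmony: no change.
Apply vowel deletion: amengunglou → amengunglu.

amengunglu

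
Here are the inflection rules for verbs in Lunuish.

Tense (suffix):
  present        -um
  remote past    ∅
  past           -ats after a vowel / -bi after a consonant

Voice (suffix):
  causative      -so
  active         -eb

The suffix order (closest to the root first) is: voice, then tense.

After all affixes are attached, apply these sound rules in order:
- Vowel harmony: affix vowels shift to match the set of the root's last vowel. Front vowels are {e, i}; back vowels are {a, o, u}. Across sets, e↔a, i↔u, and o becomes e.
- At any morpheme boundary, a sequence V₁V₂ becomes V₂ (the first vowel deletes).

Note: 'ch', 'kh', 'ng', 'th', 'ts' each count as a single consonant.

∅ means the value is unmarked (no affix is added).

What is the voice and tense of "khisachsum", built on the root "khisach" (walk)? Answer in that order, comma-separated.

Segment: khisach-so-um.
voice: -so → causative.
tense: -um → present.

causative, present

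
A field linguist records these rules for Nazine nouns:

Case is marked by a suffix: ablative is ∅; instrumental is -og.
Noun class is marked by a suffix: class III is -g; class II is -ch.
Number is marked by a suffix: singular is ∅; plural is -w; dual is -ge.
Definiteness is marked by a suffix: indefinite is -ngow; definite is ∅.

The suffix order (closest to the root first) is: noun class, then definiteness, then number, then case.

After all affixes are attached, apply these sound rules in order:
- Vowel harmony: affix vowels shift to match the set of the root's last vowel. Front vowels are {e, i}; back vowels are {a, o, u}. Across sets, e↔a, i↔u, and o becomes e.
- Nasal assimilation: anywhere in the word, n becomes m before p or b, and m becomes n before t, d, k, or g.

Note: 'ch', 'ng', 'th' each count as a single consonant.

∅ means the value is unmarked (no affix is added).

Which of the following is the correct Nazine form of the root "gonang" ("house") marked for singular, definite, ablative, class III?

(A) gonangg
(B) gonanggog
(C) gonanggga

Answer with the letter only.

A

Attach noun class class III -g → gonangg.
definiteness = definite: zero marking, form stays gonangg.
number = singular: zero marking, form stays gonangg.
case = ablative: zero marking, form stays gonangg.
Vowel harmony: no change.
Nasal assimilation: no change.
So the correct form is gonangg, option (A).
(C) gonanggga is wrong: it uses dual instead of singular for number.
(B) gonanggog is wrong: it uses instrumental instead of ablative for case.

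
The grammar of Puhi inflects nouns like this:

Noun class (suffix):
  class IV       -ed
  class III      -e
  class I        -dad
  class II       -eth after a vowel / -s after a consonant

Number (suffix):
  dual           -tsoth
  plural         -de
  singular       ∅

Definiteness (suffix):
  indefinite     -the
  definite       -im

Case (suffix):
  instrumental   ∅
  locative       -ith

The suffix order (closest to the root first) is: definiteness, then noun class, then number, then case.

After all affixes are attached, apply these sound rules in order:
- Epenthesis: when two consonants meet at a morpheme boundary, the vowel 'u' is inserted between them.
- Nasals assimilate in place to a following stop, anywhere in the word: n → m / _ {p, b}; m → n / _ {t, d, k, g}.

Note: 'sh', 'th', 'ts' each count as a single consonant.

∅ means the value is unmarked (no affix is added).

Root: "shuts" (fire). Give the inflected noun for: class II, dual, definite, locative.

Attach definiteness definite -im → shutsim.
Attach noun class class II -s (after consonant 'm') → shutsims.
Attach number dual -tsoth → shutsimstsoth.
Attach case locative -ith → shutsimstsothith.
Apply epenthesis: shutsimstsothith → shutsimusutsothith.
Nasal assimilation: no change.

shutsimusutsothith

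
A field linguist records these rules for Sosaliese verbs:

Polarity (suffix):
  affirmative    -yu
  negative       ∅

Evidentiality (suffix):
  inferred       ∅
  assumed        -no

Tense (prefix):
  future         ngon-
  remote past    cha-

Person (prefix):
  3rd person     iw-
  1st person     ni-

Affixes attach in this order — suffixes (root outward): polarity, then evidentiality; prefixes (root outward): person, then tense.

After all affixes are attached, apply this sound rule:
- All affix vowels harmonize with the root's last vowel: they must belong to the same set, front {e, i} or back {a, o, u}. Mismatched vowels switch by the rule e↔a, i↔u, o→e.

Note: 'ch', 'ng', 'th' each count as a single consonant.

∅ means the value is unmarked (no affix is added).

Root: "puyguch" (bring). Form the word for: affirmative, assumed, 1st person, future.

ngonnupuyguchyuno

Attach person 1st person ni- → nipuyguch.
Attach polarity affirmative -yu → nipuyguchyu.
Attach evidentiality assumed -no → nipuyguchyuno.
Attach tense future ngon- → ngonnipuyguchyuno.
Apply vowel harmony: ngonnipuyguchyuno → ngonnupuyguchyuno.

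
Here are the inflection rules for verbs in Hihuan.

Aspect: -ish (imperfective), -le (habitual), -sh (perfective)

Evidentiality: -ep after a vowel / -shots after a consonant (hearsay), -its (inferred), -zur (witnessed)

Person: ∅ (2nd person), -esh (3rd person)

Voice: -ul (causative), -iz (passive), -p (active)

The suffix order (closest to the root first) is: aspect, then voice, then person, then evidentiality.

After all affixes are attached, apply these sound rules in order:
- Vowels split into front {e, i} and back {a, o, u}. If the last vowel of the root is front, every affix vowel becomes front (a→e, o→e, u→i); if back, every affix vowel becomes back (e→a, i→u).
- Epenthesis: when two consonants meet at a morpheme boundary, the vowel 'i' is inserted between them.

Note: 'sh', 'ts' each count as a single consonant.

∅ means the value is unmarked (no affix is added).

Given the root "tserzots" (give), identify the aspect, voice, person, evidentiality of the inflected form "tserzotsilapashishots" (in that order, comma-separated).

Segment: tserzots-le-p-esh-shots.
aspect: -le → habitual.
voice: -p → active.
person: -esh → 3rd person.
evidentiality: -ep/shots → hearsay.

habitual, active, 3rd person, hearsay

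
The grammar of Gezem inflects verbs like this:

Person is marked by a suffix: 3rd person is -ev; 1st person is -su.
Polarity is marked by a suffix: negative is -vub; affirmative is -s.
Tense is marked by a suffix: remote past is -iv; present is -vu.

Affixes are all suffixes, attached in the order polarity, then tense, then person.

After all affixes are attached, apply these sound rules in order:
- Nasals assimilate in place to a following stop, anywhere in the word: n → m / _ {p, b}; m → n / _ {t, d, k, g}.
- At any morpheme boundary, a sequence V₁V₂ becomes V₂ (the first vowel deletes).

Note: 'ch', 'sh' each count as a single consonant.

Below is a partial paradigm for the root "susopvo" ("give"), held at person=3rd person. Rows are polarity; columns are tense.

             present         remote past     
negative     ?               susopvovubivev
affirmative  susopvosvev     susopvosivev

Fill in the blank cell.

Attach polarity negative -vub → susopvovub.
Attach tense present -vu → susopvovubvu.
Attach person 3rd person -ev → susopvovubvuev.
Nasal assimilation: no change.
Apply vowel deletion: susopvovubvuev → susopvovubvev.

susopvovubvev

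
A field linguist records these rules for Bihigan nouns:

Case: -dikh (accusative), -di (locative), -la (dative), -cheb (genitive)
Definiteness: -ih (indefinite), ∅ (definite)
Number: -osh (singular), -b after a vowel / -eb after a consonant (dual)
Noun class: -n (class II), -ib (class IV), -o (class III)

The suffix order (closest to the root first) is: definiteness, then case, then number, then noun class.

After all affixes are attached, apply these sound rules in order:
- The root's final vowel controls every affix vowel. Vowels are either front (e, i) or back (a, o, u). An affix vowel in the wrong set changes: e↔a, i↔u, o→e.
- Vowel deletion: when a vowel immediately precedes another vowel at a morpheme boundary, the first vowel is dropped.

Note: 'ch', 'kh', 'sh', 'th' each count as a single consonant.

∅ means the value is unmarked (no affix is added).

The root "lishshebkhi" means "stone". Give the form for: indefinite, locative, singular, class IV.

Attach definiteness indefinite -ih → lishshebkhiih.
Attach case locative -di → lishshebkhiihdi.
Attach number singular -osh → lishshebkhiihdiosh.
Attach noun class class IV -ib → lishshebkhiihdioshib.
Apply vowel harmony: lishshebkhiihdioshib → lishshebkhiihdieshib.
Apply vowel deletion: lishshebkhiihdieshib → lishshebkhihdeshib.

lishshebkhihdeshib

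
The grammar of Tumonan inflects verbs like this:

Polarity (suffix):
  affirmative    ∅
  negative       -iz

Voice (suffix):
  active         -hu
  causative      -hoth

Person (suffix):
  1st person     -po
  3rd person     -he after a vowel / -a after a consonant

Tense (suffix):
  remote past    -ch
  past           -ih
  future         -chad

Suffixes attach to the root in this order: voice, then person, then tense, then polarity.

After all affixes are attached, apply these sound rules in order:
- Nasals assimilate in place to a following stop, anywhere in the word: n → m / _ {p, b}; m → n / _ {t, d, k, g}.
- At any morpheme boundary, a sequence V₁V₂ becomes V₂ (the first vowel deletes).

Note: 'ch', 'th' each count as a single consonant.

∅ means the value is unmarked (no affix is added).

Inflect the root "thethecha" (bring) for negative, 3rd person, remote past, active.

Attach voice active -hu → thethechahu.
Attach person 3rd person -he (after vowel 'u') → thethechahuhe.
Attach tense remote past -ch → thethechahuhech.
Attach polarity negative -iz → thethechahuhechiz.
Nasal assimilation: no change.
Vowel deletion: no change.

thethechahuhechiz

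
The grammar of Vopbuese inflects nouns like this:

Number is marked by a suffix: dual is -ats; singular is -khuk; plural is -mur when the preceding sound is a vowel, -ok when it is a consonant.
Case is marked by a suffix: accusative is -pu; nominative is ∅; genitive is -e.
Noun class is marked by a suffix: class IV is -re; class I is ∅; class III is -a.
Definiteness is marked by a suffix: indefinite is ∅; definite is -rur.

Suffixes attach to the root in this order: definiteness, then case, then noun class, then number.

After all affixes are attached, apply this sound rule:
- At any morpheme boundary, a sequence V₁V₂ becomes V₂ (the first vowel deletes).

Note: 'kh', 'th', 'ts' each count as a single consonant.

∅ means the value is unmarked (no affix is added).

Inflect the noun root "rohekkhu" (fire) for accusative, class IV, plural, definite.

Attach definiteness definite -rur → rohekkhurur.
Attach case accusative -pu → rohekkhururpu.
Attach noun class class IV -re → rohekkhururpure.
Attach number plural -mur (after vowel 'e') → rohekkhururpuremur.
Vowel deletion: no change.

rohekkhururpuremur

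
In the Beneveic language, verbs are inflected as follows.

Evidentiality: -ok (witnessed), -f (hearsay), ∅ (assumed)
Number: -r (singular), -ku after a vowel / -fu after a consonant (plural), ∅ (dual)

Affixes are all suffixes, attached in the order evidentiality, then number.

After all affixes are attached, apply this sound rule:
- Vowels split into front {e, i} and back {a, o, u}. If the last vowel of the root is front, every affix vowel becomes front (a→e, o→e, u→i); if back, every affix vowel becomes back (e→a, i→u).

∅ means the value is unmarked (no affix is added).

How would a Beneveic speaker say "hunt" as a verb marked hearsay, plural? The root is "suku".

sukuffu

Attach evidentiality hearsay -f → sukuf.
Attach number plural -fu (after consonant 'f') → sukuffu.
Vowel harmony: no change.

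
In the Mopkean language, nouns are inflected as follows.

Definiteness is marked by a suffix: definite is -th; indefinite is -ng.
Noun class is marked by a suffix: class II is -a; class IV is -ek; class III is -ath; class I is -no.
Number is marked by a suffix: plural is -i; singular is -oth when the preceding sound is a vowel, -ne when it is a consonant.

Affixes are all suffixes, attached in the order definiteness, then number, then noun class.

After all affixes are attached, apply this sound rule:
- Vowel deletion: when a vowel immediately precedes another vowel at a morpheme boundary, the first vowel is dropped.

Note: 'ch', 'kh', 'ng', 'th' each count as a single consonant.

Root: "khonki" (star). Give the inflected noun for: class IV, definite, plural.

khonkithek

Attach definiteness definite -th → khonkith.
Attach number plural -i → khonkithi.
Attach noun class class IV -ek → khonkithiek.
Apply vowel deletion: khonkithiek → khonkithek.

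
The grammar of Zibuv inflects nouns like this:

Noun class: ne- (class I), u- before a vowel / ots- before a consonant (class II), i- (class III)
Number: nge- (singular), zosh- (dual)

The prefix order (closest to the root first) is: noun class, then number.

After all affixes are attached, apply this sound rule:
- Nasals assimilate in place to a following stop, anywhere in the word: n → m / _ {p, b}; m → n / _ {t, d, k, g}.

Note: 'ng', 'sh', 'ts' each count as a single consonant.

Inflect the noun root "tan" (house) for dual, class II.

zoshotstan

Attach noun class class II ots- (before consonant 't') → otstan.
Attach number dual zosh- → zoshotstan.
Nasal assimilation: no change.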